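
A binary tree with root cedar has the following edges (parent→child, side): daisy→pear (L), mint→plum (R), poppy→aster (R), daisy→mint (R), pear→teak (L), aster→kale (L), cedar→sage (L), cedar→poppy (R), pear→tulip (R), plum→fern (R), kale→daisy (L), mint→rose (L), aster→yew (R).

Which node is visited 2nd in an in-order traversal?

cedar

In-order visits the left subtree, then the node, then the right subtree.
At cedar: go left to sage.
  sage is a leaf — visit sage.
Visit cedar.
At cedar: go right to poppy.
  At poppy: no left child.
  Visit poppy.
  At poppy: go right to aster.
    At aster: go left to kale.
      At kale: go left to daisy.
        At daisy: go left to pear.
          At pear: go left to teak.
            teak is a leaf — visit teak.
          Visit pear.
          At pear: go right to tulip.
            tulip is a leaf — visit tulip.
        Visit daisy.
        At daisy: go right to mint.
          At mint: go left to rose.
            rose is a leaf — visit rose.
          Visit mint.
          At mint: go right to plum.
            At plum: no left child.
            Visit plum.
            At plum: go right to fern.
              fern is a leaf — visit fern.
      Visit kale.
      At kale: no right child.
    Visit aster.
    At aster: go right to yew.
      yew is a leaf — visit yew.
Full in-order sequence: sage, cedar, poppy, teak, pear, tulip, daisy, rose, mint, plum, fern, kale, aster, yew.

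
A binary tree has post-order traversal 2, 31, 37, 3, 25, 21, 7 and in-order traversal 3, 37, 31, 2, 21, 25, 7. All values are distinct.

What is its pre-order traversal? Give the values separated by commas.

The last element of post-order is the root; it splits in-order into left and right subtrees.
Root 7: left subtree has 6 nodes {3, 37, 31, 2, 21, 25}, right has 0 { }.
  Root 21: left subtree has 4 nodes {3, 37, 31, 2}, right has 1 {25}.
    Root 3: left subtree has 0 nodes { }, right has 3 {37, 31, 2}.
      Root 37: left subtree has 0 nodes { }, right has 2 {31, 2}.
        Root 31: left subtree has 0 nodes { }, right has 1 {2}.

7, 21, 3, 37, 31, 2, 25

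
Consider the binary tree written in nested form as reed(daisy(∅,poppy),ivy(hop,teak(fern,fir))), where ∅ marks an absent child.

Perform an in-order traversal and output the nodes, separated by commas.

daisy, poppy, reed, hop, ivy, fern, teak, fir

In-order visits the left subtree, then the node, then the right subtree.
At reed: go left to daisy.
  At daisy: no left child.
  Visit daisy.
  At daisy: go right to poppy.
    poppy is a leaf — visit poppy.
Visit reed.
At reed: go right to ivy.
  At ivy: go left to hop.
    hop is a leaf — visit hop.
  Visit ivy.
  At ivy: go right to teak.
    At teak: go left to fern.
      fern is a leaf — visit fern.
    Visit teak.
    At teak: go right to fir.
      fir is a leaf — visit fir.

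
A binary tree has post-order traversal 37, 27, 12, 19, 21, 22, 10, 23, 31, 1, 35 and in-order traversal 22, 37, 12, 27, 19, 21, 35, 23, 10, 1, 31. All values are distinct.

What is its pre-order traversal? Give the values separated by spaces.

The last element of post-order is the root; it splits in-order into left and right subtrees.
Root 35: left subtree has 6 nodes {22, 37, 12, 27, 19, 21}, right has 4 {23, 10, 1, 31}.
  Root 22: left subtree has 0 nodes { }, right has 5 {37, 12, 27, 19, 21}.
    Root 21: left subtree has 4 nodes {37, 12, 27, 19}, right has 0 { }.
      Root 19: left subtree has 3 nodes {37, 12, 27}, right has 0 { }.
        Root 12: left subtree has 1 node {37}, right has 1 {27}.
  Root 1: left subtree has 2 nodes {23, 10}, right has 1 {31}.
    Root 23: left subtree has 0 nodes { }, right has 1 {10}.

35 22 21 19 12 37 27 1 23 10 31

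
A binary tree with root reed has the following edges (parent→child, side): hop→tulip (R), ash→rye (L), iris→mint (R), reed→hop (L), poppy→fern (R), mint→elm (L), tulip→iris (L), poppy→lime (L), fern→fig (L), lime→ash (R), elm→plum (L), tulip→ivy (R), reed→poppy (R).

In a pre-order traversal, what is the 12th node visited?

Pre-order visits the node, then its left subtree, then its right subtree.
Visit reed.
At reed: go left to hop.
  Visit hop.
  At hop: no left child.
  At hop: go right to tulip.
    Visit tulip.
    At tulip: go left to iris.
      Visit iris.
      At iris: no left child.
      At iris: go right to mint.
        Visit mint.
        At mint: go left to elm.
          Visit elm.
          At elm: go left to plum.
            plum is a leaf — visit plum.
          At elm: no right child.
        At mint: no right child.
    At tulip: go right to ivy.
      ivy is a leaf — visit ivy.
At reed: go right to poppy.
  Visit poppy.
  At poppy: go left to lime.
    Visit lime.
    At lime: no left child.
    At lime: go right to ash.
      Visit ash.
      At ash: go left to rye.
        rye is a leaf — visit rye.
      At ash: no right child.
  At poppy: go right to fern.
    Visit fern.
    At fern: go left to fig.
      fig is a leaf — visit fig.
    At fern: no right child.
Full pre-order sequence: reed, hop, tulip, iris, mint, elm, plum, ivy, poppy, lime, ash, rye, fern, fig.

rye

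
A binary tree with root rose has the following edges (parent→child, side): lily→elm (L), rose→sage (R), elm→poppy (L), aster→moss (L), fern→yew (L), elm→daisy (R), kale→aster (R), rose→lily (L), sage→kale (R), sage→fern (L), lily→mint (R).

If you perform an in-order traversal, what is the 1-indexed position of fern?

8

In-order visits the left subtree, then the node, then the right subtree.
At rose: go left to lily.
  At lily: go left to elm.
    At elm: go left to poppy.
      poppy is a leaf — visit poppy.
    Visit elm.
    At elm: go right to daisy.
      daisy is a leaf — visit daisy.
  Visit lily.
  At lily: go right to mint.
    mint is a leaf — visit mint.
Visit rose.
At rose: go right to sage.
  At sage: go left to fern.
    At fern: go left to yew.
      yew is a leaf — visit yew.
    Visit fern.
    At fern: no right child.
  Visit sage.
  At sage: go right to kale.
    At kale: no left child.
    Visit kale.
    At kale: go right to aster.
      At aster: go left to moss.
        moss is a leaf — visit moss.
      Visit aster.
      At aster: no right child.
Full in-order sequence: poppy, elm, daisy, lily, mint, rose, yew, fern, sage, kale, moss, aster.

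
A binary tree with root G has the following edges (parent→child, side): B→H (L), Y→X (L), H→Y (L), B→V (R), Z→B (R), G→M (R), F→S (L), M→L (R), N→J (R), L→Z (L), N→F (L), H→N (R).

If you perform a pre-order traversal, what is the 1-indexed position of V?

Pre-order visits the node, then its left subtree, then its right subtree.
Visit G.
At G: no left child.
At G: go right to M.
  Visit M.
  At M: no left child.
  At M: go right to L.
    Visit L.
    At L: go left to Z.
      Visit Z.
      At Z: no left child.
      At Z: go right to B.
        Visit B.
        At B: go left to H.
          Visit H.
          At H: go left to Y.
            Visit Y.
            At Y: go left to X.
              X is a leaf — visit X.
            At Y: no right child.
          At H: go right to N.
            Visit N.
            At N: go left to F.
              Visit F.
              At F: go left to S.
                S is a leaf — visit S.
              At F: no right child.
            At N: go right to J.
              J is a leaf — visit J.
        At B: go right to V.
          V is a leaf — visit V.
    At L: no right child.
Full pre-order sequence: G, M, L, Z, B, H, Y, X, N, F, S, J, V.

13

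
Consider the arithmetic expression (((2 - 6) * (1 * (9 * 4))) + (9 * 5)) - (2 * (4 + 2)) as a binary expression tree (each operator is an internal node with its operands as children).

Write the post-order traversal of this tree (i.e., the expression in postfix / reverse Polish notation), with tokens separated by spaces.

2 6 - 1 9 4 * * * 9 5 * + 2 4 2 + * -

Post-order on an expression tree gives postfix notation: for each operator, emit left operand, right operand, then the operator.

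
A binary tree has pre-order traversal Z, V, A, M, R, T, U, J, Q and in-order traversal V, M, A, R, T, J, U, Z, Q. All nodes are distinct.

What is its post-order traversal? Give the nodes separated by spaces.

The first element of pre-order is the root; it splits in-order into left and right subtrees.
Root Z: left subtree has 7 nodes {V, M, A, R, T, J, U}, right has 1 {Q}.
  Root V: left subtree has 0 nodes { }, right has 6 {M, A, R, T, J, U}.
    Root A: left subtree has 1 node {M}, right has 4 {R, T, J, U}.
      Root R: left subtree has 0 nodes { }, right has 3 {T, J, U}.
        Root T: left subtree has 0 nodes { }, right has 2 {J, U}.
          Root U: left subtree has 1 node {J}, right has 0 { }.

M J U T R A V Q Z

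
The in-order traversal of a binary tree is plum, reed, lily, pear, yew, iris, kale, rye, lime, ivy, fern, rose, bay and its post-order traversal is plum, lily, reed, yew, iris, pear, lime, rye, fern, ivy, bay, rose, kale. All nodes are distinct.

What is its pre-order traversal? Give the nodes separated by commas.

The last element of post-order is the root; it splits in-order into left and right subtrees.
Root kale: left subtree has 6 nodes {plum, reed, lily, pear, yew, iris}, right has 6 {rye, lime, ivy, fern, rose, bay}.
  Root pear: left subtree has 3 nodes {plum, reed, lily}, right has 2 {yew, iris}.
    Root reed: left subtree has 1 node {plum}, right has 1 {lily}.
    Root iris: left subtree has 1 node {yew}, right has 0 { }.
  Root rose: left subtree has 4 nodes {rye, lime, ivy, fern}, right has 1 {bay}.
    Root ivy: left subtree has 2 nodes {rye, lime}, right has 1 {fern}.
      Root rye: left subtree has 0 nodes { }, right has 1 {lime}.

kale, pear, reed, plum, lily, iris, yew, rose, ivy, rye, lime, fern, bay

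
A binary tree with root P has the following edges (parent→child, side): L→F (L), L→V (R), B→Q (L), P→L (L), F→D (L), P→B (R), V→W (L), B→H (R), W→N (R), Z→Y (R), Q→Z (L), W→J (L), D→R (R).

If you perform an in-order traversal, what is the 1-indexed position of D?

1

In-order visits the left subtree, then the node, then the right subtree.
At P: go left to L.
  At L: go left to F.
    At F: go left to D.
      At D: no left child.
      Visit D.
      At D: go right to R.
        R is a leaf — visit R.
    Visit F.
    At F: no right child.
  Visit L.
  At L: go right to V.
    At V: go left to W.
      At W: go left to J.
        J is a leaf — visit J.
      Visit W.
      At W: go right to N.
        N is a leaf — visit N.
    Visit V.
    At V: no right child.
Visit P.
At P: go right to B.
  At B: go left to Q.
    At Q: go left to Z.
      At Z: no left child.
      Visit Z.
      At Z: go right to Y.
        Y is a leaf — visit Y.
    Visit Q.
    At Q: no right child.
  Visit B.
  At B: go right to H.
    H is a leaf — visit H.
Full in-order sequence: D, R, F, L, J, W, N, V, P, Z, Y, Q, B, H.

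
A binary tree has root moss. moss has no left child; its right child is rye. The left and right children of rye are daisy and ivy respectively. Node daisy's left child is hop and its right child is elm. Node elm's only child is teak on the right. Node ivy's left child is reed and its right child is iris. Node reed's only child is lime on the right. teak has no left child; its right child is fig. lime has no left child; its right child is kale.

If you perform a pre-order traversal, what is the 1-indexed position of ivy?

Pre-order visits the node, then its left subtree, then its right subtree.
Visit moss.
At moss: no left child.
At moss: go right to rye.
  Visit rye.
  At rye: go left to daisy.
    Visit daisy.
    At daisy: go left to hop.
      hop is a leaf — visit hop.
    At daisy: go right to elm.
      Visit elm.
      At elm: no left child.
      At elm: go right to teak.
        Visit teak.
        At teak: no left child.
        At teak: go right to fig.
          fig is a leaf — visit fig.
  At rye: go right to ivy.
    Visit ivy.
    At ivy: go left to reed.
      Visit reed.
      At reed: no left child.
      At reed: go right to lime.
        Visit lime.
        At lime: no left child.
        At lime: go right to kale.
          kale is a leaf — visit kale.
    At ivy: go right to iris.
      iris is a leaf — visit iris.
Full pre-order sequence: moss, rye, daisy, hop, elm, teak, fig, ivy, reed, lime, kale, iris.

8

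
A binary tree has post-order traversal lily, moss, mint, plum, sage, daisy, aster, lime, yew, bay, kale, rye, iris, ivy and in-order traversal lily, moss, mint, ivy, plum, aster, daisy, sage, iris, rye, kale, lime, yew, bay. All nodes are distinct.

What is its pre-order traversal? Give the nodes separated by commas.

ivy, mint, moss, lily, iris, aster, plum, daisy, sage, rye, kale, bay, yew, lime

The last element of post-order is the root; it splits in-order into left and right subtrees.
Root ivy: left subtree has 3 nodes {lily, moss, mint}, right has 10 {plum, aster, daisy, sage, iris, rye, kale, lime, yew, bay}.
  Root mint: left subtree has 2 nodes {lily, moss}, right has 0 { }.
    Root moss: left subtree has 1 node {lily}, right has 0 { }.
  Root iris: left subtree has 4 nodes {plum, aster, daisy, sage}, right has 5 {rye, kale, lime, yew, bay}.
    Root aster: left subtree has 1 node {plum}, right has 2 {daisy, sage}.
      Root daisy: left subtree has 0 nodes { }, right has 1 {sage}.
    Root rye: left subtree has 0 nodes { }, right has 4 {kale, lime, yew, bay}.
      Root kale: left subtree has 0 nodes { }, right has 3 {lime, yew, bay}.
        Root bay: left subtree has 2 nodes {lime, yew}, right has 0 { }.
          Root yew: left subtree has 1 node {lime}, right has 0 { }.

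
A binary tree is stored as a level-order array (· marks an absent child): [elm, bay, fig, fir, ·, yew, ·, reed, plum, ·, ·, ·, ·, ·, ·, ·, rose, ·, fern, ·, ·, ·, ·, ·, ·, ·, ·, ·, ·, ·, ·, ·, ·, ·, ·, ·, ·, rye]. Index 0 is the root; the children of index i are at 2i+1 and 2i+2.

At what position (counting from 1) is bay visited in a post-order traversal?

Post-order visits the left subtree, then the right subtree, then the node.
At elm: go left to bay.
  At bay: go left to fir.
    At fir: go left to reed.
      At reed: no left child.
      At reed: go right to rose.
        rose is a leaf — visit rose.
      Visit reed.
    At fir: go right to plum.
      At plum: no left child.
      At plum: go right to fern.
        At fern: go left to rye.
          rye is a leaf — visit rye.
        At fern: no right child.
        Visit fern.
      Visit plum.
    Visit fir.
  At bay: no right child.
  Visit bay.
At elm: go right to fig.
  At fig: go left to yew.
    yew is a leaf — visit yew.
  At fig: no right child.
  Visit fig.
Visit elm.
Full post-order sequence: rose, reed, rye, fern, plum, fir, bay, yew, fig, elm.

7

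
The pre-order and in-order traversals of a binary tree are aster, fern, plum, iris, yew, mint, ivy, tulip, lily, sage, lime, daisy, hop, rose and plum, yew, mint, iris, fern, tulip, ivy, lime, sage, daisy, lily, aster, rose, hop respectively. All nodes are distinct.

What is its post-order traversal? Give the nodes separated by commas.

mint, yew, iris, plum, tulip, lime, daisy, sage, lily, ivy, fern, rose, hop, aster

The first element of pre-order is the root; it splits in-order into left and right subtrees.
Root aster: left subtree has 11 nodes {plum, yew, mint, iris, fern, tulip, ivy, lime, sage, daisy, lily}, right has 2 {rose, hop}.
  Root fern: left subtree has 4 nodes {plum, yew, mint, iris}, right has 6 {tulip, ivy, lime, sage, daisy, lily}.
    Root plum: left subtree has 0 nodes { }, right has 3 {yew, mint, iris}.
      Root iris: left subtree has 2 nodes {yew, mint}, right has 0 { }.
        Root yew: left subtree has 0 nodes { }, right has 1 {mint}.
    Root ivy: left subtree has 1 node {tulip}, right has 4 {lime, sage, daisy, lily}.
      Root lily: left subtree has 3 nodes {lime, sage, daisy}, right has 0 { }.
        Root sage: left subtree has 1 node {lime}, right has 1 {daisy}.
  Root hop: left subtree has 1 node {rose}, right has 0 { }.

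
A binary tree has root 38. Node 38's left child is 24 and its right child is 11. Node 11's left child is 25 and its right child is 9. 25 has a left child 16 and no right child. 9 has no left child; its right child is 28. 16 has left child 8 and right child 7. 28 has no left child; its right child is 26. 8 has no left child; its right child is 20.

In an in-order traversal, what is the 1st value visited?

24

In-order visits the left subtree, then the node, then the right subtree.
At 38: go left to 24.
  24 is a leaf — visit 24.
Visit 38.
At 38: go right to 11.
  At 11: go left to 25.
    At 25: go left to 16.
      At 16: go left to 8.
        At 8: no left child.
        Visit 8.
        At 8: go right to 20.
          20 is a leaf — visit 20.
      Visit 16.
      At 16: go right to 7.
        7 is a leaf — visit 7.
    Visit 25.
    At 25: no right child.
  Visit 11.
  At 11: go right to 9.
    At 9: no left child.
    Visit 9.
    At 9: go right to 28.
      At 28: no left child.
      Visit 28.
      At 28: go right to 26.
        26 is a leaf — visit 26.
Full in-order sequence: 24, 38, 8, 20, 16, 7, 25, 11, 9, 28, 26.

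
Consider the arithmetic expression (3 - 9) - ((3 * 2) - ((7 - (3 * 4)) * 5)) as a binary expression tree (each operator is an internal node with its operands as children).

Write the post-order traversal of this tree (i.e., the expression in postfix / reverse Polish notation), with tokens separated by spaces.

Post-order on an expression tree gives postfix notation: for each operator, emit left operand, right operand, then the operator.

3 9 - 3 2 * 7 3 4 * - 5 * - -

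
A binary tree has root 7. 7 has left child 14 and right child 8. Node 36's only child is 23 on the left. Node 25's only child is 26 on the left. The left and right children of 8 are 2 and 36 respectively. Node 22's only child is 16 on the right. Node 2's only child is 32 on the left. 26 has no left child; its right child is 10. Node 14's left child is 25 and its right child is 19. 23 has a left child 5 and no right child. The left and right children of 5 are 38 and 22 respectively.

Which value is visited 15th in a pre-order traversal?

Pre-order visits the node, then its left subtree, then its right subtree.
Visit 7.
At 7: go left to 14.
  Visit 14.
  At 14: go left to 25.
    Visit 25.
    At 25: go left to 26.
      Visit 26.
      At 26: no left child.
      At 26: go right to 10.
        10 is a leaf — visit 10.
    At 25: no right child.
  At 14: go right to 19.
    19 is a leaf — visit 19.
At 7: go right to 8.
  Visit 8.
  At 8: go left to 2.
    Visit 2.
    At 2: go left to 32.
      32 is a leaf — visit 32.
    At 2: no right child.
  At 8: go right to 36.
    Visit 36.
    At 36: go left to 23.
      Visit 23.
      At 23: go left to 5.
        Visit 5.
        At 5: go left to 38.
          38 is a leaf — visit 38.
        At 5: go right to 22.
          Visit 22.
          At 22: no left child.
          At 22: go right to 16.
            16 is a leaf — visit 16.
      At 23: no right child.
    At 36: no right child.
Full pre-order sequence: 7, 14, 25, 26, 10, 19, 8, 2, 32, 36, 23, 5, 38, 22, 16.

16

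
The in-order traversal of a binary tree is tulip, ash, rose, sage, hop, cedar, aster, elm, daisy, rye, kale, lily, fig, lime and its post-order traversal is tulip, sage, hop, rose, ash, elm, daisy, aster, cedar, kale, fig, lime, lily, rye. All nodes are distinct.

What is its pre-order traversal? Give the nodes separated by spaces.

The last element of post-order is the root; it splits in-order into left and right subtrees.
Root rye: left subtree has 9 nodes {tulip, ash, rose, sage, hop, cedar, aster, elm, daisy}, right has 4 {kale, lily, fig, lime}.
  Root cedar: left subtree has 5 nodes {tulip, ash, rose, sage, hop}, right has 3 {aster, elm, daisy}.
    Root ash: left subtree has 1 node {tulip}, right has 3 {rose, sage, hop}.
      Root rose: left subtree has 0 nodes { }, right has 2 {sage, hop}.
        Root hop: left subtree has 1 node {sage}, right has 0 { }.
    Root aster: left subtree has 0 nodes { }, right has 2 {elm, daisy}.
      Root daisy: left subtree has 1 node {elm}, right has 0 { }.
  Root lily: left subtree has 1 node {kale}, right has 2 {fig, lime}.
    Root lime: left subtree has 1 node {fig}, right has 0 { }.

rye cedar ash tulip rose hop sage aster daisy elm lily kale lime fig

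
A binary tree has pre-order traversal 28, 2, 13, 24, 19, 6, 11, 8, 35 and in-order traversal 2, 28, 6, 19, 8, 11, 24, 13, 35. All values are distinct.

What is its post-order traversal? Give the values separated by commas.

The first element of pre-order is the root; it splits in-order into left and right subtrees.
Root 28: left subtree has 1 node {2}, right has 7 {6, 19, 8, 11, 24, 13, 35}.
  Root 13: left subtree has 5 nodes {6, 19, 8, 11, 24}, right has 1 {35}.
    Root 24: left subtree has 4 nodes {6, 19, 8, 11}, right has 0 { }.
      Root 19: left subtree has 1 node {6}, right has 2 {8, 11}.
        Root 11: left subtree has 1 node {8}, right has 0 { }.

2, 6, 8, 11, 19, 24, 35, 13, 28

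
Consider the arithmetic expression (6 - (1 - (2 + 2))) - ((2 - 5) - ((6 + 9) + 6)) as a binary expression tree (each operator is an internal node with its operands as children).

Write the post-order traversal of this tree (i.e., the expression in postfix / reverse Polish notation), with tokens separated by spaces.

Post-order on an expression tree gives postfix notation: for each operator, emit left operand, right operand, then the operator.

6 1 2 2 + - - 2 5 - 6 9 + 6 + - -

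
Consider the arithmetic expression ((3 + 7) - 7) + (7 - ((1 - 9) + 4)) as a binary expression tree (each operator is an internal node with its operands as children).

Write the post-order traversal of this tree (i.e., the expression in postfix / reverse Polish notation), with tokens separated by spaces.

Post-order on an expression tree gives postfix notation: for each operator, emit left operand, right operand, then the operator.

3 7 + 7 - 7 1 9 - 4 + - +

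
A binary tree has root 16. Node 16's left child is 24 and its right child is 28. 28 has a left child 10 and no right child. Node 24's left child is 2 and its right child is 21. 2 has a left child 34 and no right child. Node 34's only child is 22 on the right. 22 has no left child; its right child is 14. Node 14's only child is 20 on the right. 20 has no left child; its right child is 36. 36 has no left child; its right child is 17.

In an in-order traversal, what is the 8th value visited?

24

In-order visits the left subtree, then the node, then the right subtree.
At 16: go left to 24.
  At 24: go left to 2.
    At 2: go left to 34.
      At 34: no left child.
      Visit 34.
      At 34: go right to 22.
        At 22: no left child.
        Visit 22.
        At 22: go right to 14.
          At 14: no left child.
          Visit 14.
          At 14: go right to 20.
            At 20: no left child.
            Visit 20.
            At 20: go right to 36.
              At 36: no left child.
              Visit 36.
              At 36: go right to 17.
                17 is a leaf — visit 17.
    Visit 2.
    At 2: no right child.
  Visit 24.
  At 24: go right to 21.
    21 is a leaf — visit 21.
Visit 16.
At 16: go right to 28.
  At 28: go left to 10.
    10 is a leaf — visit 10.
  Visit 28.
  At 28: no right child.
Full in-order sequence: 34, 22, 14, 20, 36, 17, 2, 24, 21, 16, 10, 28.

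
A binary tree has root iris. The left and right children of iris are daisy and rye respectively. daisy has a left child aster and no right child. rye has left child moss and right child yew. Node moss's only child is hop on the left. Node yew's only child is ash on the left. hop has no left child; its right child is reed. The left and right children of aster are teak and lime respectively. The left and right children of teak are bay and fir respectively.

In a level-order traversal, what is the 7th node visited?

teak

Level-order visits nodes level by level from the root, left to right within each level.
Level 0: iris
Level 1: daisy, rye
Level 2: aster, moss, yew
Level 3: teak, lime, hop, ash
Level 4: bay, fir, reed
Full level-order sequence: iris, daisy, rye, aster, moss, yew, teak, lime, hop, ash, bay, fir, reed.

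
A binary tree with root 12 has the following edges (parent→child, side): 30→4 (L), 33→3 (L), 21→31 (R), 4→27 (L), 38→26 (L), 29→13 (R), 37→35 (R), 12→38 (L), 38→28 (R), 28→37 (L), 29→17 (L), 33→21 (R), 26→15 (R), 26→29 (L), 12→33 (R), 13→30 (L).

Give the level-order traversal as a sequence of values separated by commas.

12, 38, 33, 26, 28, 3, 21, 29, 15, 37, 31, 17, 13, 35, 30, 4, 27

Level-order visits nodes level by level from the root, left to right within each level.
Level 0: 12
Level 1: 38, 33
Level 2: 26, 28, 3, 21
Level 3: 29, 15, 37, 31
Level 4: 17, 13, 35
Level 5: 30
Level 6: 4
Level 7: 27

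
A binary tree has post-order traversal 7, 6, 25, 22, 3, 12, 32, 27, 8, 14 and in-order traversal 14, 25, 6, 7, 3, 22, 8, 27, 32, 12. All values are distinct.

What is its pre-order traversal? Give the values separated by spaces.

14 8 3 25 6 7 22 27 32 12

The last element of post-order is the root; it splits in-order into left and right subtrees.
Root 14: left subtree has 0 nodes { }, right has 9 {25, 6, 7, 3, 22, 8, 27, 32, 12}.
  Root 8: left subtree has 5 nodes {25, 6, 7, 3, 22}, right has 3 {27, 32, 12}.
    Root 3: left subtree has 3 nodes {25, 6, 7}, right has 1 {22}.
      Root 25: left subtree has 0 nodes { }, right has 2 {6, 7}.
        Root 6: left subtree has 0 nodes { }, right has 1 {7}.
    Root 27: left subtree has 0 nodes { }, right has 2 {32, 12}.
      Root 32: left subtree has 0 nodes { }, right has 1 {12}.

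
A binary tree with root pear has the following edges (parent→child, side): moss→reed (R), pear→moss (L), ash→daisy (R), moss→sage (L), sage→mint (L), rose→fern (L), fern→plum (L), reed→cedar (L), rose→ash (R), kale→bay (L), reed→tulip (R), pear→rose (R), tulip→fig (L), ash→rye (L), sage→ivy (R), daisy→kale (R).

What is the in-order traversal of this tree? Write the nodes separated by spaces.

mint sage ivy moss cedar reed fig tulip pear plum fern rose rye ash daisy bay kale

In-order visits the left subtree, then the node, then the right subtree.
At pear: go left to moss.
  At moss: go left to sage.
    At sage: go left to mint.
      mint is a leaf — visit mint.
    Visit sage.
    At sage: go right to ivy.
      ivy is a leaf — visit ivy.
  Visit moss.
  At moss: go right to reed.
    At reed: go left to cedar.
      cedar is a leaf — visit cedar.
    Visit reed.
    At reed: go right to tulip.
      At tulip: go left to fig.
        fig is a leaf — visit fig.
      Visit tulip.
      At tulip: no right child.
Visit pear.
At pear: go right to rose.
  At rose: go left to fern.
    At fern: go left to plum.
      plum is a leaf — visit plum.
    Visit fern.
    At fern: no right child.
  Visit rose.
  At rose: go right to ash.
    At ash: go left to rye.
      rye is a leaf — visit rye.
    Visit ash.
    At ash: go right to daisy.
      At daisy: no left child.
      Visit daisy.
      At daisy: go right to kale.
        At kale: go left to bay.
          bay is a leaf — visit bay.
        Visit kale.
        At kale: no right child.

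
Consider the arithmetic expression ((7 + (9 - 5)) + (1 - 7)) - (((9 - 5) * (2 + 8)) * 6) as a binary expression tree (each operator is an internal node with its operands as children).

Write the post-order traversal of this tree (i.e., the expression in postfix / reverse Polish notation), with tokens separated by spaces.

Post-order on an expression tree gives postfix notation: for each operator, emit left operand, right operand, then the operator.

7 9 5 - + 1 7 - + 9 5 - 2 8 + * 6 * -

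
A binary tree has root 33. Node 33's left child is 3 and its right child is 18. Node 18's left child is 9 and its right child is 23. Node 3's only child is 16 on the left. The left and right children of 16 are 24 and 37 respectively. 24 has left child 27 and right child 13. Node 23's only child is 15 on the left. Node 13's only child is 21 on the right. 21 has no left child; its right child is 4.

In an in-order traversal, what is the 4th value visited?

In-order visits the left subtree, then the node, then the right subtree.
At 33: go left to 3.
  At 3: go left to 16.
    At 16: go left to 24.
      At 24: go left to 27.
        27 is a leaf — visit 27.
      Visit 24.
      At 24: go right to 13.
        At 13: no left child.
        Visit 13.
        At 13: go right to 21.
          At 21: no left child.
          Visit 21.
          At 21: go right to 4.
            4 is a leaf — visit 4.
    Visit 16.
    At 16: go right to 37.
      37 is a leaf — visit 37.
  Visit 3.
  At 3: no right child.
Visit 33.
At 33: go right to 18.
  At 18: go left to 9.
    9 is a leaf — visit 9.
  Visit 18.
  At 18: go right to 23.
    At 23: go left to 15.
      15 is a leaf — visit 15.
    Visit 23.
    At 23: no right child.
Full in-order sequence: 27, 24, 13, 21, 4, 16, 37, 3, 33, 9, 18, 15, 23.

21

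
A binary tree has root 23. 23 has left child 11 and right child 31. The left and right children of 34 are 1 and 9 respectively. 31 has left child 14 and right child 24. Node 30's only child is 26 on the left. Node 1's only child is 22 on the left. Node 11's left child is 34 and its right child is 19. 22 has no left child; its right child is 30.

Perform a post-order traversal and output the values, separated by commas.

26, 30, 22, 1, 9, 34, 19, 11, 14, 24, 31, 23

Post-order visits the left subtree, then the right subtree, then the node.
At 23: go left to 11.
  At 11: go left to 34.
    At 34: go left to 1.
      At 1: go left to 22.
        At 22: no left child.
        At 22: go right to 30.
          At 30: go left to 26.
            26 is a leaf — visit 26.
          At 30: no right child.
          Visit 30.
        Visit 22.
      At 1: no right child.
      Visit 1.
    At 34: go right to 9.
      9 is a leaf — visit 9.
    Visit 34.
  At 11: go right to 19.
    19 is a leaf — visit 19.
  Visit 11.
At 23: go right to 31.
  At 31: go left to 14.
    14 is a leaf — visit 14.
  At 31: go right to 24.
    24 is a leaf — visit 24.
  Visit 31.
Visit 23.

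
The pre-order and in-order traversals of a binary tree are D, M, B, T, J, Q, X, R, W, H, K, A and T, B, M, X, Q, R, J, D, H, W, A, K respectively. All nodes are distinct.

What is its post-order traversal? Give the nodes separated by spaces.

T B X R Q J M H A K W D

The first element of pre-order is the root; it splits in-order into left and right subtrees.
Root D: left subtree has 7 nodes {T, B, M, X, Q, R, J}, right has 4 {H, W, A, K}.
  Root M: left subtree has 2 nodes {T, B}, right has 4 {X, Q, R, J}.
    Root B: left subtree has 1 node {T}, right has 0 { }.
    Root J: left subtree has 3 nodes {X, Q, R}, right has 0 { }.
      Root Q: left subtree has 1 node {X}, right has 1 {R}.
  Root W: left subtree has 1 node {H}, right has 2 {A, K}.
    Root K: left subtree has 1 node {A}, right has 0 { }.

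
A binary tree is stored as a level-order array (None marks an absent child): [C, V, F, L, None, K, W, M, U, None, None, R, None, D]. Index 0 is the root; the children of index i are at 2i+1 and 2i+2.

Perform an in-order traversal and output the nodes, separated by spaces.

M L U V C R K F D W

In-order visits the left subtree, then the node, then the right subtree.
At C: go left to V.
  At V: go left to L.
    At L: go left to M.
      M is a leaf — visit M.
    Visit L.
    At L: go right to U.
      U is a leaf — visit U.
  Visit V.
  At V: no right child.
Visit C.
At C: go right to F.
  At F: go left to K.
    At K: go left to R.
      R is a leaf — visit R.
    Visit K.
    At K: no right child.
  Visit F.
  At F: go right to W.
    At W: go left to D.
      D is a leaf — visit D.
    Visit W.
    At W: no right child.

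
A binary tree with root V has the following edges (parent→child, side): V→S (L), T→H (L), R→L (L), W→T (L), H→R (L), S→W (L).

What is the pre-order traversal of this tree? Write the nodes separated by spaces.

Pre-order visits the node, then its left subtree, then its right subtree.
Visit V.
At V: go left to S.
  Visit S.
  At S: go left to W.
    Visit W.
    At W: go left to T.
      Visit T.
      At T: go left to H.
        Visit H.
        At H: go left to R.
          Visit R.
          At R: go left to L.
            L is a leaf — visit L.
          At R: no right child.
        At H: no right child.
      At T: no right child.
    At W: no right child.
  At S: no right child.
At V: no right child.

V S W T H R L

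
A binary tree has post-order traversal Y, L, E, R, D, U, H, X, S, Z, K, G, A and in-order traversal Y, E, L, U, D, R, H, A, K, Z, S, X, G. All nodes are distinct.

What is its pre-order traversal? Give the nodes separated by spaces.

The last element of post-order is the root; it splits in-order into left and right subtrees.
Root A: left subtree has 7 nodes {Y, E, L, U, D, R, H}, right has 5 {K, Z, S, X, G}.
  Root H: left subtree has 6 nodes {Y, E, L, U, D, R}, right has 0 { }.
    Root U: left subtree has 3 nodes {Y, E, L}, right has 2 {D, R}.
      Root E: left subtree has 1 node {Y}, right has 1 {L}.
      Root D: left subtree has 0 nodes { }, right has 1 {R}.
  Root G: left subtree has 4 nodes {K, Z, S, X}, right has 0 { }.
    Root K: left subtree has 0 nodes { }, right has 3 {Z, S, X}.
      Root Z: left subtree has 0 nodes { }, right has 2 {S, X}.
        Root S: left subtree has 0 nodes { }, right has 1 {X}.

A H U E Y L D R G K Z S X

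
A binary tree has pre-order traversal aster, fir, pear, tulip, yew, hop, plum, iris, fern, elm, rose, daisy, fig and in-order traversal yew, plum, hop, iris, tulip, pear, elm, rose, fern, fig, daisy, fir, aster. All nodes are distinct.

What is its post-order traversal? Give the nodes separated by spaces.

The first element of pre-order is the root; it splits in-order into left and right subtrees.
Root aster: left subtree has 12 nodes {yew, plum, hop, iris, tulip, pear, elm, rose, fern, fig, daisy, fir}, right has 0 { }.
  Root fir: left subtree has 11 nodes {yew, plum, hop, iris, tulip, pear, elm, rose, fern, fig, daisy}, right has 0 { }.
    Root pear: left subtree has 5 nodes {yew, plum, hop, iris, tulip}, right has 5 {elm, rose, fern, fig, daisy}.
      Root tulip: left subtree has 4 nodes {yew, plum, hop, iris}, right has 0 { }.
        Root yew: left subtree has 0 nodes { }, right has 3 {plum, hop, iris}.
          Root hop: left subtree has 1 node {plum}, right has 1 {iris}.
      Root fern: left subtree has 2 nodes {elm, rose}, right has 2 {fig, daisy}.
        Root elm: left subtree has 0 nodes { }, right has 1 {rose}.
        Root daisy: left subtree has 1 node {fig}, right has 0 { }.

plum iris hop yew tulip rose elm fig daisy fern pear fir aster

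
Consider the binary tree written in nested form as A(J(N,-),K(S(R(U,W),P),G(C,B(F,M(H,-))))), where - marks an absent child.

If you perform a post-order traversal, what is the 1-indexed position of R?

5

Post-order visits the left subtree, then the right subtree, then the node.
At A: go left to J.
  At J: go left to N.
    N is a leaf — visit N.
  At J: no right child.
  Visit J.
At A: go right to K.
  At K: go left to S.
    At S: go left to R.
      At R: go left to U.
        U is a leaf — visit U.
      At R: go right to W.
        W is a leaf — visit W.
      Visit R.
    At S: go right to P.
      P is a leaf — visit P.
    Visit S.
  At K: go right to G.
    At G: go left to C.
      C is a leaf — visit C.
    At G: go right to B.
      At B: go left to F.
        F is a leaf — visit F.
      At B: go right to M.
        At M: go left to H.
          H is a leaf — visit H.
        At M: no right child.
        Visit M.
      Visit B.
    Visit G.
  Visit K.
Visit A.
Full post-order sequence: N, J, U, W, R, P, S, C, F, H, M, B, G, K, A.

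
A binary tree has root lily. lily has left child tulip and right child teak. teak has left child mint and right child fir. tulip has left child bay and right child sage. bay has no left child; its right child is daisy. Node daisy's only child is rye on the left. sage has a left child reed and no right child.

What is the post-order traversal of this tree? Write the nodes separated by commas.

Post-order visits the left subtree, then the right subtree, then the node.
At lily: go left to tulip.
  At tulip: go left to bay.
    At bay: no left child.
    At bay: go right to daisy.
      At daisy: go left to rye.
        rye is a leaf — visit rye.
      At daisy: no right child.
      Visit daisy.
    Visit bay.
  At tulip: go right to sage.
    At sage: go left to reed.
      reed is a leaf — visit reed.
    At sage: no right child.
    Visit sage.
  Visit tulip.
At lily: go right to teak.
  At teak: go left to mint.
    mint is a leaf — visit mint.
  At teak: go right to fir.
    fir is a leaf — visit fir.
  Visit teak.
Visit lily.

rye, daisy, bay, reed, sage, tulip, mint, fir, teak, lily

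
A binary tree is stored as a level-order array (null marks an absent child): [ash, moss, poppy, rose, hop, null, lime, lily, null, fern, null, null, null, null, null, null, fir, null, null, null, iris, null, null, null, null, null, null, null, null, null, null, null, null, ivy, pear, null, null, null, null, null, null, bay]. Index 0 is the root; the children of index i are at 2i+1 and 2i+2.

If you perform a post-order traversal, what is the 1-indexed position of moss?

Post-order visits the left subtree, then the right subtree, then the node.
At ash: go left to moss.
  At moss: go left to rose.
    At rose: go left to lily.
      At lily: no left child.
      At lily: go right to fir.
        At fir: go left to ivy.
          ivy is a leaf — visit ivy.
        At fir: go right to pear.
          pear is a leaf — visit pear.
        Visit fir.
      Visit lily.
    At rose: no right child.
    Visit rose.
  At moss: go right to hop.
    At hop: go left to fern.
      At fern: no left child.
      At fern: go right to iris.
        At iris: go left to bay.
          bay is a leaf — visit bay.
        At iris: no right child.
        Visit iris.
      Visit fern.
    At hop: no right child.
    Visit hop.
  Visit moss.
At ash: go right to poppy.
  At poppy: no left child.
  At poppy: go right to lime.
    lime is a leaf — visit lime.
  Visit poppy.
Visit ash.
Full post-order sequence: ivy, pear, fir, lily, rose, bay, iris, fern, hop, moss, lime, poppy, ash.

10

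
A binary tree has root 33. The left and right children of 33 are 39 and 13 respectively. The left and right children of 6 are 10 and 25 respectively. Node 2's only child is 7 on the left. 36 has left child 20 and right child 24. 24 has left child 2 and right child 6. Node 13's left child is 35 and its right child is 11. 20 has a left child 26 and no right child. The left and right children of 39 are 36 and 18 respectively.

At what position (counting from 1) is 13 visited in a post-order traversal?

Post-order visits the left subtree, then the right subtree, then the node.
At 33: go left to 39.
  At 39: go left to 36.
    At 36: go left to 20.
      At 20: go left to 26.
        26 is a leaf — visit 26.
      At 20: no right child.
      Visit 20.
    At 36: go right to 24.
      At 24: go left to 2.
        At 2: go left to 7.
          7 is a leaf — visit 7.
        At 2: no right child.
        Visit 2.
      At 24: go right to 6.
        At 6: go left to 10.
          10 is a leaf — visit 10.
        At 6: go right to 25.
          25 is a leaf — visit 25.
        Visit 6.
      Visit 24.
    Visit 36.
  At 39: go right to 18.
    18 is a leaf — visit 18.
  Visit 39.
At 33: go right to 13.
  At 13: go left to 35.
    35 is a leaf — visit 35.
  At 13: go right to 11.
    11 is a leaf — visit 11.
  Visit 13.
Visit 33.
Full post-order sequence: 26, 20, 7, 2, 10, 25, 6, 24, 36, 18, 39, 35, 11, 13, 33.

14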